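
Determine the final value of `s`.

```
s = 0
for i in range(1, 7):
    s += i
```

21

i=1: s = 0+1 = 1
i=2: s = 1+2 = 3
i=3: s = 3+3 = 6
i=4: s = 6+4 = 10
i=5: s = 10+5 = 15
i=6: s = 15+6 = 21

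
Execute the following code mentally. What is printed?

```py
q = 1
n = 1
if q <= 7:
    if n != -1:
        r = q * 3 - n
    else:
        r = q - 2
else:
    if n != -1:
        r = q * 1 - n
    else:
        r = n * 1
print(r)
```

q=1, n=1
q <= 7 is True; n != -1 is True
→ r = q * 3 - n = 2

2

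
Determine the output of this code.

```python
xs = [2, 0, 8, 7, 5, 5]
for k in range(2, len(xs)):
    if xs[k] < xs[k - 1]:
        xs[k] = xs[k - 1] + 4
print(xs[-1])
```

20

k=2: 8>=0, unchanged → [2, 0, 8, 7, 5, 5]
k=3: 7<8, xs[3] = 8+4 = 12 → [2, 0, 8, 12, 5, 5]
k=4: 5<12, xs[4] = 12+4 = 16 → [2, 0, 8, 12, 16, 5]
k=5: 5<16, xs[5] = 16+4 = 20 → [2, 0, 8, 12, 16, 20]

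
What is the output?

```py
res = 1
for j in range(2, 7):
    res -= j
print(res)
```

j=2: res = 1-2 = -1
j=3: res = (-1)-3 = -4
j=4: res = (-4)-4 = -8
j=5: res = (-8)-5 = -13
j=6: res = (-13)-6 = -19

-19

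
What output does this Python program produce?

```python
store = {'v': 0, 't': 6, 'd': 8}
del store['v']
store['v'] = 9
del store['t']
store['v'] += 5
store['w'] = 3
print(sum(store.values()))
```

del 'v' → {'t': 6, 'd': 8}
store['v'] = 9 → {'t': 6, 'd': 8, 'v': 9}
del 't' → {'d': 8, 'v': 9}
store['v'] = 9+5 = 14 → {'d': 8, 'v': 14}
store['w'] = 3 → {'d': 8, 'v': 14, 'w': 3}
sum of values = 25

25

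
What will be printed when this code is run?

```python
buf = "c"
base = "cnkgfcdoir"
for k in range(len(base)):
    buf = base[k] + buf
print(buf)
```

k=0: prepend 'c' → 'cc'
k=1: prepend 'n' → 'ncc'
k=2: prepend 'k' → 'kncc'
k=3: prepend 'g' → 'gkncc'
k=4: prepend 'f' → 'fgkncc'
k=5: prepend 'c' → 'cfgkncc'
k=6: prepend 'd' → 'dcfgkncc'
k=7: prepend 'o' → 'odcfgkncc'
k=8: prepend 'i' → 'iodcfgkncc'
k=9: prepend 'r' → 'riodcfgkncc'

riodcfgkncc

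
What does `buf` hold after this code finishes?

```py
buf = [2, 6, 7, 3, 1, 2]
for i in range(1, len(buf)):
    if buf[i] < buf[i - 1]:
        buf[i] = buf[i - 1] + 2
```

i=1: 6>=2, unchanged → [2, 6, 7, 3, 1, 2]
i=2: 7>=6, unchanged → [2, 6, 7, 3, 1, 2]
i=3: 3<7, buf[3] = 7+2 = 9 → [2, 6, 7, 9, 1, 2]
i=4: 1<9, buf[4] = 9+2 = 11 → [2, 6, 7, 9, 11, 2]
i=5: 2<11, buf[5] = 11+2 = 13 → [2, 6, 7, 9, 11, 13]

[2, 6, 7, 9, 11, 13]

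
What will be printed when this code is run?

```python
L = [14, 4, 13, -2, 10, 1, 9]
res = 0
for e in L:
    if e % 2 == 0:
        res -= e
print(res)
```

-26

e=14: even, res = 0-14 = -14
e=4: even, res = (-14)-4 = -18
e=13: not even
e=-2: even, res = (-18)-(-2) = -16
e=10: even, res = (-16)-10 = -26
e=1: not even
e=9: not even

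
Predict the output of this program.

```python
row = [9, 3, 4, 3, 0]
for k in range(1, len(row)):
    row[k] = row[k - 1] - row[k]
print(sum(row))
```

k=1: row[1] = 9-3 = 6 → [9, 6, 4, 3, 0]
k=2: row[2] = 6-4 = 2 → [9, 6, 2, 3, 0]
k=3: row[3] = 2-3 = -1 → [9, 6, 2, -1, 0]
k=4: row[4] = (-1)-0 = -1 → [9, 6, 2, -1, -1]
sum = 15

15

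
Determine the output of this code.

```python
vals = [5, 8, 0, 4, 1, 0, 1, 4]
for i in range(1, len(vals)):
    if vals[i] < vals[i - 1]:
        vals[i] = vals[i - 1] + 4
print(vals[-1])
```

32

i=1: 8>=5, unchanged → [5, 8, 0, 4, 1, 0, 1, 4]
i=2: 0<8, vals[2] = 8+4 = 12 → [5, 8, 12, 4, 1, 0, 1, 4]
i=3: 4<12, vals[3] = 12+4 = 16 → [5, 8, 12, 16, 1, 0, 1, 4]
i=4: 1<16, vals[4] = 16+4 = 20 → [5, 8, 12, 16, 20, 0, 1, 4]
i=5: 0<20, vals[5] = 20+4 = 24 → [5, 8, 12, 16, 20, 24, 1, 4]
i=6: 1<24, vals[6] = 24+4 = 28 → [5, 8, 12, 16, 20, 24, 28, 4]
i=7: 4<28, vals[7] = 28+4 = 32 → [5, 8, 12, 16, 20, 24, 28, 32]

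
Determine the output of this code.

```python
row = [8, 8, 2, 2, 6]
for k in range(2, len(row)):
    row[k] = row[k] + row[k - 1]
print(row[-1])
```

18

k=2: row[2] = 2+8 = 10 → [8, 8, 10, 2, 6]
k=3: row[3] = 2+10 = 12 → [8, 8, 10, 12, 6]
k=4: row[4] = 6+12 = 18 → [8, 8, 10, 12, 18]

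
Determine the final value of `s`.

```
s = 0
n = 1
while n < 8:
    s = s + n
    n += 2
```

16

n=1: s = 0+1 = 1
n=3: s = 1+3 = 4
n=5: s = 4+5 = 9
n=7: s = 9+7 = 16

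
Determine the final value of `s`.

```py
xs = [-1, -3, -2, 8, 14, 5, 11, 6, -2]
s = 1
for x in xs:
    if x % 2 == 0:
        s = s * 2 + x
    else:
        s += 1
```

x=-1: not even, s = 1+1 = 2
x=-3: not even, s = 2+1 = 3
x=-2: even, s = 3*2+(-2) = 4
x=8: even, s = 4*2+8 = 16
x=14: even, s = 16*2+14 = 46
x=5: not even, s = 46+1 = 47
x=11: not even, s = 47+1 = 48
x=6: even, s = 48*2+6 = 102
x=-2: even, s = 102*2+(-2) = 202

202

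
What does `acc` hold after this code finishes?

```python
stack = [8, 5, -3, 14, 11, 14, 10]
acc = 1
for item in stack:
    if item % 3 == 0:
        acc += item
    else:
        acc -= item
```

item=8: not %3==0, acc = 1-8 = -7
item=5: not %3==0, acc = (-7)-5 = -12
item=-3: %3==0, acc = (-12)+(-3) = -15
item=14: not %3==0, acc = (-15)-14 = -29
item=11: not %3==0, acc = (-29)-11 = -40
item=14: not %3==0, acc = (-40)-14 = -54
item=10: not %3==0, acc = (-54)-10 = -64

-64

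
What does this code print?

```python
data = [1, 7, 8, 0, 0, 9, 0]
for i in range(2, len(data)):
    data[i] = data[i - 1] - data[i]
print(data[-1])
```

-10

i=2: data[2] = 7-8 = -1 → [1, 7, -1, 0, 0, 9, 0]
i=3: data[3] = (-1)-0 = -1 → [1, 7, -1, -1, 0, 9, 0]
i=4: data[4] = (-1)-0 = -1 → [1, 7, -1, -1, -1, 9, 0]
i=5: data[5] = (-1)-9 = -10 → [1, 7, -1, -1, -1, -10, 0]
i=6: data[6] = (-10)-0 = -10 → [1, 7, -1, -1, -1, -10, -10]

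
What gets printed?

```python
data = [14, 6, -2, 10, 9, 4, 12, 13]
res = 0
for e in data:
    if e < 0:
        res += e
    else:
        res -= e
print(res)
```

-70

e=14: not <0, res = 0-14 = -14
e=6: not <0, res = (-14)-6 = -20
e=-2: <0, res = (-20)+(-2) = -22
e=10: not <0, res = (-22)-10 = -32
e=9: not <0, res = (-32)-9 = -41
e=4: not <0, res = (-41)-4 = -45
e=12: not <0, res = (-45)-12 = -57
e=13: not <0, res = (-57)-13 = -70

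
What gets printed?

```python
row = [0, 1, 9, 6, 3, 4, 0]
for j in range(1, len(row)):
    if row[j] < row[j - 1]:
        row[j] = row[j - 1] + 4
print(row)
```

[0, 1, 9, 13, 17, 21, 25]

j=1: 1>=0, unchanged → [0, 1, 9, 6, 3, 4, 0]
j=2: 9>=1, unchanged → [0, 1, 9, 6, 3, 4, 0]
j=3: 6<9, row[3] = 9+4 = 13 → [0, 1, 9, 13, 3, 4, 0]
j=4: 3<13, row[4] = 13+4 = 17 → [0, 1, 9, 13, 17, 4, 0]
j=5: 4<17, row[5] = 17+4 = 21 → [0, 1, 9, 13, 17, 21, 0]
j=6: 0<21, row[6] = 21+4 = 25 → [0, 1, 9, 13, 17, 21, 25]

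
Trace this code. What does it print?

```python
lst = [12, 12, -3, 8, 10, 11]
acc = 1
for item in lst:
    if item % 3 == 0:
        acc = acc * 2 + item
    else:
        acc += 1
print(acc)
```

item=12: %3==0, acc = 1*2+12 = 14
item=12: %3==0, acc = 14*2+12 = 40
item=-3: %3==0, acc = 40*2+(-3) = 77
item=8: not %3==0, acc = 77+1 = 78
item=10: not %3==0, acc = 78+1 = 79
item=11: not %3==0, acc = 79+1 = 80

80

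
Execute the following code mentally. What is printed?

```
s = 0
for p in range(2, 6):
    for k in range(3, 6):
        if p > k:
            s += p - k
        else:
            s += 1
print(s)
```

p=2,k=3: not 2>3, s = 0+1 = 1
p=2,k=4: not 2>4, s = 1+1 = 2
p=2,k=5: not 2>5, s = 2+1 = 3
p=3,k=3: not 3>3, s = 3+1 = 4
p=3,k=4: not 3>4, s = 4+1 = 5
p=3,k=5: not 3>5, s = 5+1 = 6
p=4,k=3: 4>3, s = 6+1 = 7
p=4,k=4: not 4>4, s = 7+1 = 8
p=4,k=5: not 4>5, s = 8+1 = 9
p=5,k=3: 5>3, s = 9+2 = 11
p=5,k=4: 5>4, s = 11+1 = 12
p=5,k=5: not 5>5, s = 12+1 = 13

13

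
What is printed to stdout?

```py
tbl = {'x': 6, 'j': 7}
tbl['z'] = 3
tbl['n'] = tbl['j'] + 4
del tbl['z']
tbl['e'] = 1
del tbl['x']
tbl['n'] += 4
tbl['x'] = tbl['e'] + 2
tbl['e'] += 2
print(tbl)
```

tbl['z'] = 3 → {'x': 6, 'j': 7, 'z': 3}
tbl['n'] = tbl['j']+4 = 11 → {'x': 6, 'j': 7, 'z': 3, 'n': 11}
del 'z' → {'x': 6, 'j': 7, 'n': 11}
tbl['e'] = 1 → {'x': 6, 'j': 7, 'n': 11, 'e': 1}
del 'x' → {'j': 7, 'n': 11, 'e': 1}
tbl['n'] = 11+4 = 15 → {'j': 7, 'n': 15, 'e': 1}
tbl['x'] = tbl['e']+2 = 3 → {'j': 7, 'n': 15, 'e': 1, 'x': 3}
tbl['e'] = 1+2 = 3 → {'j': 7, 'n': 15, 'e': 3, 'x': 3}

{'j': 7, 'n': 15, 'e': 3, 'x': 3}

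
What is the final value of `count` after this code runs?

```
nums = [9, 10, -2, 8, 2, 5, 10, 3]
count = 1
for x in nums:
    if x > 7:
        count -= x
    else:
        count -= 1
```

-40

x=9: >7, count = 1-9 = -8
x=10: >7, count = (-8)-10 = -18
x=-2: not >7, count = (-18)-1 = -19
x=8: >7, count = (-19)-8 = -27
x=2: not >7, count = (-27)-1 = -28
x=5: not >7, count = (-28)-1 = -29
x=10: >7, count = (-29)-10 = -39
x=3: not >7, count = (-39)-1 = -40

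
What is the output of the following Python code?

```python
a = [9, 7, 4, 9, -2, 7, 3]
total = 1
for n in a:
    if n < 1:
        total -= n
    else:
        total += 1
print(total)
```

n=9: not <1, total = 1+1 = 2
n=7: not <1, total = 2+1 = 3
n=4: not <1, total = 3+1 = 4
n=9: not <1, total = 4+1 = 5
n=-2: <1, total = 5-(-2) = 7
n=7: not <1, total = 7+1 = 8
n=3: not <1, total = 8+1 = 9

9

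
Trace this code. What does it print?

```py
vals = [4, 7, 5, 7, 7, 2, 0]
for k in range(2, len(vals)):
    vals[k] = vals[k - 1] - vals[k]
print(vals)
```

[4, 7, 2, -5, -12, -14, -14]

k=2: vals[2] = 7-5 = 2 → [4, 7, 2, 7, 7, 2, 0]
k=3: vals[3] = 2-7 = -5 → [4, 7, 2, -5, 7, 2, 0]
k=4: vals[4] = (-5)-7 = -12 → [4, 7, 2, -5, -12, 2, 0]
k=5: vals[5] = (-12)-2 = -14 → [4, 7, 2, -5, -12, -14, 0]
k=6: vals[6] = (-14)-0 = -14 → [4, 7, 2, -5, -12, -14, -14]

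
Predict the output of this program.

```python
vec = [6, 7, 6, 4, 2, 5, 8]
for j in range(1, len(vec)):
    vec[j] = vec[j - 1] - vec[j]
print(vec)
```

[6, -1, -7, -11, -13, -18, -26]

j=1: vec[1] = 6-7 = -1 → [6, -1, 6, 4, 2, 5, 8]
j=2: vec[2] = (-1)-6 = -7 → [6, -1, -7, 4, 2, 5, 8]
j=3: vec[3] = (-7)-4 = -11 → [6, -1, -7, -11, 2, 5, 8]
j=4: vec[4] = (-11)-2 = -13 → [6, -1, -7, -11, -13, 5, 8]
j=5: vec[5] = (-13)-5 = -18 → [6, -1, -7, -11, -13, -18, 8]
j=6: vec[6] = (-18)-8 = -26 → [6, -1, -7, -11, -13, -18, -26]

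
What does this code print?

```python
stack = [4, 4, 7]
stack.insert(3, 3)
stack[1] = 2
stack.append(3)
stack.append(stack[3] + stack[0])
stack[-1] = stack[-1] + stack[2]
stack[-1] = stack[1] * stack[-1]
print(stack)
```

[4, 2, 7, 3, 3, 28]

insert 3 at 3 → [4, 4, 7, 3]
stack[1] = 2 → [4, 2, 7, 3]
append 3 → [4, 2, 7, 3, 3]
append stack[3]+stack[0] = 3+4 = 7 → [4, 2, 7, 3, 3, 7]
stack[-1] = stack[-1]+stack[2] = 7+7 = 14 → [4, 2, 7, 3, 3, 14]
stack[-1] = stack[1]*stack[-1] = 2*14 = 28 → [4, 2, 7, 3, 3, 28]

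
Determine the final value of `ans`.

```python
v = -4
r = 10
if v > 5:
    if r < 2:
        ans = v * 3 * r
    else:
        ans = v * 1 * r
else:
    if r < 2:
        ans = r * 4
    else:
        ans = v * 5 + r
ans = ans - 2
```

v=-4, r=10
v > 5 is False; r < 2 is False
→ ans = v * 5 + r = -10
ans = (-10)-2 = -12

-12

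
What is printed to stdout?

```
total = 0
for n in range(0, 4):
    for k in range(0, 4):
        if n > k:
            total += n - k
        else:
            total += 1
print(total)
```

20

n=0,k=0: not 0>0, total = 0+1 = 1
n=0,k=1: not 0>1, total = 1+1 = 2
n=0,k=2: not 0>2, total = 2+1 = 3
n=0,k=3: not 0>3, total = 3+1 = 4
n=1,k=0: 1>0, total = 4+1 = 5
n=1,k=1: not 1>1, total = 5+1 = 6
n=1,k=2: not 1>2, total = 6+1 = 7
n=1,k=3: not 1>3, total = 7+1 = 8
n=2,k=0: 2>0, total = 8+2 = 10
n=2,k=1: 2>1, total = 10+1 = 11
n=2,k=2: not 2>2, total = 11+1 = 12
n=2,k=3: not 2>3, total = 12+1 = 13
n=3,k=0: 3>0, total = 13+3 = 16
n=3,k=1: 3>1, total = 16+2 = 18
n=3,k=2: 3>2, total = 18+1 = 19
n=3,k=3: not 3>3, total = 19+1 = 20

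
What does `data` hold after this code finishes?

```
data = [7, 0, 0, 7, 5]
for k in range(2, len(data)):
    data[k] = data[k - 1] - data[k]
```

k=2: data[2] = 0-0 = 0 → [7, 0, 0, 7, 5]
k=3: data[3] = 0-7 = -7 → [7, 0, 0, -7, 5]
k=4: data[4] = (-7)-5 = -12 → [7, 0, 0, -7, -12]

[7, 0, 0, -7, -12]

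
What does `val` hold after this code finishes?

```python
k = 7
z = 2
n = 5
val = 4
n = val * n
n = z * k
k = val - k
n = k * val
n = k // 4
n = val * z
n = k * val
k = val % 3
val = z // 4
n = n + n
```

0

n = 4*5 = 20
n = 2*7 = 14
k = 4-7 = -3
n = (-3)*4 = -12
n = (-3)//4 = -1
n = 4*2 = 8
n = (-3)*4 = -12
k = 4%3 = 1
val = 2//4 = 0
n = (-12)+(-12) = -24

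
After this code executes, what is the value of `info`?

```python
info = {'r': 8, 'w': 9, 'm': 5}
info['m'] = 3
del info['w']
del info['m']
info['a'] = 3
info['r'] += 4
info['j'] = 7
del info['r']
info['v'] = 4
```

{'a': 3, 'j': 7, 'v': 4}

info['m'] = 3 → {'r': 8, 'w': 9, 'm': 3}
del 'w' → {'r': 8, 'm': 3}
del 'm' → {'r': 8}
info['a'] = 3 → {'r': 8, 'a': 3}
info['r'] = 8+4 = 12 → {'r': 12, 'a': 3}
info['j'] = 7 → {'r': 12, 'a': 3, 'j': 7}
del 'r' → {'a': 3, 'j': 7}
info['v'] = 4 → {'a': 3, 'j': 7, 'v': 4}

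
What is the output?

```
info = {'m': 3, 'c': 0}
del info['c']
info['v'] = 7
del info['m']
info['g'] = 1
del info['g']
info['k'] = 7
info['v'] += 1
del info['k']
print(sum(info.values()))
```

8

del 'c' → {'m': 3}
info['v'] = 7 → {'m': 3, 'v': 7}
del 'm' → {'v': 7}
info['g'] = 1 → {'v': 7, 'g': 1}
del 'g' → {'v': 7}
info['k'] = 7 → {'v': 7, 'k': 7}
info['v'] = 7+1 = 8 → {'v': 8, 'k': 7}
del 'k' → {'v': 8}
sum of values = 8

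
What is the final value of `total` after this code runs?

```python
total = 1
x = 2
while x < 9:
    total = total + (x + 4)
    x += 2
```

37

x=2: total = 1+6 = 7
x=4: total = 7+8 = 15
x=6: total = 15+10 = 25
x=8: total = 25+12 = 37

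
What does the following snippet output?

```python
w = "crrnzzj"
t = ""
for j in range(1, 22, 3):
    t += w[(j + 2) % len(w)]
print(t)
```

njrzrzc

j=1: add w[3]='n' → 'n'
j=4: add w[6]='j' → 'nj'
j=7: add w[2]='r' → 'njr'
j=10: add w[5]='z' → 'njrz'
j=13: add w[1]='r' → 'njrzr'
j=16: add w[4]='z' → 'njrzrz'
j=19: add w[0]='c' → 'njrzrzc'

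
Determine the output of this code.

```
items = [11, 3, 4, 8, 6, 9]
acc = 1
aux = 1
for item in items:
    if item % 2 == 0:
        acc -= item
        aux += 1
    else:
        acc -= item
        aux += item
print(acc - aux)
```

-67

item=11: not even, acc = 1-11 = -10; aux=12
item=3: not even, acc = (-10)-3 = -13; aux=15
item=4: even, acc = (-13)-4 = -17; aux=16
item=8: even, acc = (-17)-8 = -25; aux=17
item=6: even, acc = (-25)-6 = -31; aux=18
item=9: not even, acc = (-31)-9 = -40; aux=27
acc-aux = (-40)-27 = -67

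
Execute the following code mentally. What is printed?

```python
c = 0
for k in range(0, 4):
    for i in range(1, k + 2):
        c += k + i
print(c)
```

40

k=0,i=1: c = 0+1 = 1
k=1,i=1: c = 1+2 = 3
k=1,i=2: c = 3+3 = 6
k=2,i=1: c = 6+3 = 9
k=2,i=2: c = 9+4 = 13
k=2,i=3: c = 13+5 = 18
k=3,i=1: c = 18+4 = 22
k=3,i=2: c = 22+5 = 27
k=3,i=3: c = 27+6 = 33
k=3,i=4: c = 33+7 = 40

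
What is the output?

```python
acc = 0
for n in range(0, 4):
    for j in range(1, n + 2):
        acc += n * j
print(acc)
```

45

n=0,j=1: acc = 0+0 = 0
n=1,j=1: acc = 0+1 = 1
n=1,j=2: acc = 1+2 = 3
n=2,j=1: acc = 3+2 = 5
n=2,j=2: acc = 5+4 = 9
n=2,j=3: acc = 9+6 = 15
n=3,j=1: acc = 15+3 = 18
n=3,j=2: acc = 18+6 = 24
n=3,j=3: acc = 24+9 = 33
n=3,j=4: acc = 33+12 = 45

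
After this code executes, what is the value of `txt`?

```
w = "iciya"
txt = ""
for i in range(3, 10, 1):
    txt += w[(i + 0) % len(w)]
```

'yaiciya'

i=3: add w[3]='y' → 'y'
i=4: add w[4]='a' → 'ya'
i=5: add w[0]='i' → 'yai'
i=6: add w[1]='c' → 'yaic'
i=7: add w[2]='i' → 'yaici'
i=8: add w[3]='y' → 'yaiciy'
i=9: add w[4]='a' → 'yaiciya'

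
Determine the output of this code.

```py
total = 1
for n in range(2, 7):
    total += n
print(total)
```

21

n=2: total = 1+2 = 3
n=3: total = 3+3 = 6
n=4: total = 6+4 = 10
n=5: total = 10+5 = 15
n=6: total = 15+6 = 21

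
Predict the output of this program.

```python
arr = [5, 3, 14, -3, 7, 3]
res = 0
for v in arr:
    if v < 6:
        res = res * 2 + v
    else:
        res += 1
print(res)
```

v=5: <6, res = 0*2+5 = 5
v=3: <6, res = 5*2+3 = 13
v=14: not <6, res = 13+1 = 14
v=-3: <6, res = 14*2+(-3) = 25
v=7: not <6, res = 25+1 = 26
v=3: <6, res = 26*2+3 = 55

55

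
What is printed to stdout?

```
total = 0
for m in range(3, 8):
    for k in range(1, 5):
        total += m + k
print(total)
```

m=3,k=1: total = 0+4 = 4
m=3,k=2: total = 4+5 = 9
m=3,k=3: total = 9+6 = 15
m=3,k=4: total = 15+7 = 22
m=4,k=1: total = 22+5 = 27
m=4,k=2: total = 27+6 = 33
m=4,k=3: total = 33+7 = 40
m=4,k=4: total = 40+8 = 48
m=5,k=1: total = 48+6 = 54
m=5,k=2: total = 54+7 = 61
m=5,k=3: total = 61+8 = 69
m=5,k=4: total = 69+9 = 78
m=6,k=1: total = 78+7 = 85
m=6,k=2: total = 85+8 = 93
m=6,k=3: total = 93+9 = 102
m=6,k=4: total = 102+10 = 112
m=7,k=1: total = 112+8 = 120
m=7,k=2: total = 120+9 = 129
m=7,k=3: total = 129+10 = 139
m=7,k=4: total = 139+11 = 150

150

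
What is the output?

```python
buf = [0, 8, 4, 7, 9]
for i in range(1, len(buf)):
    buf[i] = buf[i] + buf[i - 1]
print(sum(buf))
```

i=1: buf[1] = 8+0 = 8 → [0, 8, 4, 7, 9]
i=2: buf[2] = 4+8 = 12 → [0, 8, 12, 7, 9]
i=3: buf[3] = 7+12 = 19 → [0, 8, 12, 19, 9]
i=4: buf[4] = 9+19 = 28 → [0, 8, 12, 19, 28]
sum = 67

67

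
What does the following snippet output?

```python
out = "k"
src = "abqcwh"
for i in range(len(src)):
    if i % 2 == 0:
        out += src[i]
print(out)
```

i=0: add 'a' → 'ka'
i=1: skip
i=2: add 'q' → 'kaq'
i=3: skip
i=4: add 'w' → 'kaqw'
i=5: skip

kaqw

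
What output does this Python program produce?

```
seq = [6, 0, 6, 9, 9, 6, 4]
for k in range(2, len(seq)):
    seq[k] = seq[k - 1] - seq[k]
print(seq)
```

[6, 0, -6, -15, -24, -30, -34]

k=2: seq[2] = 0-6 = -6 → [6, 0, -6, 9, 9, 6, 4]
k=3: seq[3] = (-6)-9 = -15 → [6, 0, -6, -15, 9, 6, 4]
k=4: seq[4] = (-15)-9 = -24 → [6, 0, -6, -15, -24, 6, 4]
k=5: seq[5] = (-24)-6 = -30 → [6, 0, -6, -15, -24, -30, 4]
k=6: seq[6] = (-30)-4 = -34 → [6, 0, -6, -15, -24, -30, -34]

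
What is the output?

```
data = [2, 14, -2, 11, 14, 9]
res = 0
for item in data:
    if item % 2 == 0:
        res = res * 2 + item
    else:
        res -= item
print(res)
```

item=2: even, res = 0*2+2 = 2
item=14: even, res = 2*2+14 = 18
item=-2: even, res = 18*2+(-2) = 34
item=11: not even, res = 34-11 = 23
item=14: even, res = 23*2+14 = 60
item=9: not even, res = 60-9 = 51

51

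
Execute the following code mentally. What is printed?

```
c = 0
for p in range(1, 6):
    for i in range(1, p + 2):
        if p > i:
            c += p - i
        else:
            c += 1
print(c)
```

p=1,i=1: not 1>1, c = 0+1 = 1
p=1,i=2: not 1>2, c = 1+1 = 2
p=2,i=1: 2>1, c = 2+1 = 3
p=2,i=2: not 2>2, c = 3+1 = 4
p=2,i=3: not 2>3, c = 4+1 = 5
p=3,i=1: 3>1, c = 5+2 = 7
p=3,i=2: 3>2, c = 7+1 = 8
p=3,i=3: not 3>3, c = 8+1 = 9
p=3,i=4: not 3>4, c = 9+1 = 10
p=4,i=1: 4>1, c = 10+3 = 13
p=4,i=2: 4>2, c = 13+2 = 15
p=4,i=3: 4>3, c = 15+1 = 16
p=4,i=4: not 4>4, c = 16+1 = 17
p=4,i=5: not 4>5, c = 17+1 = 18
p=5,i=1: 5>1, c = 18+4 = 22
p=5,i=2: 5>2, c = 22+3 = 25
p=5,i=3: 5>3, c = 25+2 = 27
p=5,i=4: 5>4, c = 27+1 = 28
p=5,i=5: not 5>5, c = 28+1 = 29
p=5,i=6: not 5>6, c = 29+1 = 30

30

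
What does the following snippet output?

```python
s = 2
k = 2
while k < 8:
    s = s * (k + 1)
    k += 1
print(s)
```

k=2: s = 2*3 = 6
k=3: s = 6*4 = 24
k=4: s = 24*5 = 120
k=5: s = 120*6 = 720
k=6: s = 720*7 = 5040
k=7: s = 5040*8 = 40320

40320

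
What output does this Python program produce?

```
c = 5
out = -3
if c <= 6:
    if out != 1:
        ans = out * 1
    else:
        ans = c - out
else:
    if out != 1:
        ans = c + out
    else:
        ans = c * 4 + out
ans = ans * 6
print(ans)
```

-18

c=5, out=-3
c <= 6 is True; out != 1 is True
→ ans = out * 1 = -3
ans = (-3)*6 = -18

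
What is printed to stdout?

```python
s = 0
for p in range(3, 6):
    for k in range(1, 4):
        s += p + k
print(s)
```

54

p=3,k=1: s = 0+4 = 4
p=3,k=2: s = 4+5 = 9
p=3,k=3: s = 9+6 = 15
p=4,k=1: s = 15+5 = 20
p=4,k=2: s = 20+6 = 26
p=4,k=3: s = 26+7 = 33
p=5,k=1: s = 33+6 = 39
p=5,k=2: s = 39+7 = 46
p=5,k=3: s = 46+8 = 54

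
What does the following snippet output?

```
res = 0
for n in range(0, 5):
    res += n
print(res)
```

n=0: res = 0+0 = 0
n=1: res = 0+1 = 1
n=2: res = 1+2 = 3
n=3: res = 3+3 = 6
n=4: res = 6+4 = 10

10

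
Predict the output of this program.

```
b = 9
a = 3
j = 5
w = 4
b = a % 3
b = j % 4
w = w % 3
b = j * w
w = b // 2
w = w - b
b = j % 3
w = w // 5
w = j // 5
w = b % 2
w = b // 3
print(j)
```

5

b = 3%3 = 0
b = 5%4 = 1
w = 4%3 = 1
b = 5*1 = 5
w = 5//2 = 2
w = 2-5 = -3
b = 5%3 = 2
w = (-3)//5 = -1
w = 5//5 = 1
w = 2%2 = 0
w = 2//3 = 0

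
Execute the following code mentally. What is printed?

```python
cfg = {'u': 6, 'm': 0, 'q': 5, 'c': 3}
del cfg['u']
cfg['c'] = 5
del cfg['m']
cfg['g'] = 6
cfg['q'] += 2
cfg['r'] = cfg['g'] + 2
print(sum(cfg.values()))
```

del 'u' → {'m': 0, 'q': 5, 'c': 3}
cfg['c'] = 5 → {'m': 0, 'q': 5, 'c': 5}
del 'm' → {'q': 5, 'c': 5}
cfg['g'] = 6 → {'q': 5, 'c': 5, 'g': 6}
cfg['q'] = 5+2 = 7 → {'q': 7, 'c': 5, 'g': 6}
cfg['r'] = cfg['g']+2 = 8 → {'q': 7, 'c': 5, 'g': 6, 'r': 8}
sum of values = 26

26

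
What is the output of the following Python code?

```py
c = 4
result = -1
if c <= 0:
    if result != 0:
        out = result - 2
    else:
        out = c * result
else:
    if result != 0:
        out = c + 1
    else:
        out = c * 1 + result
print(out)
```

5

c=4, result=-1
c <= 0 is False; result != 0 is True
→ out = c + 1 = 5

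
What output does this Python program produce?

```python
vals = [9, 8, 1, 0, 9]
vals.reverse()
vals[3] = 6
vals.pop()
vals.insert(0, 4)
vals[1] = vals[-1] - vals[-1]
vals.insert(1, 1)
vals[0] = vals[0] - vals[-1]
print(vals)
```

reverse → [9, 0, 1, 8, 9]
vals[3] = 6 → [9, 0, 1, 6, 9]
pop() removes 9 → [9, 0, 1, 6]
insert 4 at 0 → [4, 9, 0, 1, 6]
vals[1] = vals[-1]-vals[-1] = 6-6 = 0 → [4, 0, 0, 1, 6]
insert 1 at 1 → [4, 1, 0, 0, 1, 6]
vals[0] = vals[0]-vals[-1] = 4-6 = -2 → [-2, 1, 0, 0, 1, 6]

[-2, 1, 0, 0, 1, 6]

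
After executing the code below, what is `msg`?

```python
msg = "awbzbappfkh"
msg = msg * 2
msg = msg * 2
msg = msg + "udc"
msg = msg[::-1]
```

'cduhkfppabzbwahkfppabzbwahkfppabzbwahkfppabzbwa'

repeat ×2 → 'awbzbappfkhawbzbappfkh'
repeat ×2 → 'awbzbappfkhawbzbappfkhawbzbappfkhawbzbappfkh'
+ 'udc' → 'awbzbappfkhawbzbappfkhawbzbappfkhawbzbappfkhudc'
reverse → 'cduhkfppabzbwahkfppabzbwahkfppabzbwahkfppabzbwa'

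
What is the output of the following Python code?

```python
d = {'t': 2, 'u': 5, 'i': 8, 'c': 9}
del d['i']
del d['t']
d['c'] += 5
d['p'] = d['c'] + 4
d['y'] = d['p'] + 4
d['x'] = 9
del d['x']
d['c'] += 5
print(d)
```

{'u': 5, 'c': 19, 'p': 18, 'y': 22}

del 'i' → {'t': 2, 'u': 5, 'c': 9}
del 't' → {'u': 5, 'c': 9}
d['c'] = 9+5 = 14 → {'u': 5, 'c': 14}
d['p'] = d['c']+4 = 18 → {'u': 5, 'c': 14, 'p': 18}
d['y'] = d['p']+4 = 22 → {'u': 5, 'c': 14, 'p': 18, 'y': 22}
d['x'] = 9 → {'u': 5, 'c': 14, 'p': 18, 'y': 22, 'x': 9}
del 'x' → {'u': 5, 'c': 14, 'p': 18, 'y': 22}
d['c'] = 14+5 = 19 → {'u': 5, 'c': 19, 'p': 18, 'y': 22}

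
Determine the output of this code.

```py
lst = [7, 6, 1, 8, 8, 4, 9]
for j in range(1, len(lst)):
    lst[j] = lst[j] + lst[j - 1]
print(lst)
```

[7, 13, 14, 22, 30, 34, 43]

j=1: lst[1] = 6+7 = 13 → [7, 13, 1, 8, 8, 4, 9]
j=2: lst[2] = 1+13 = 14 → [7, 13, 14, 8, 8, 4, 9]
j=3: lst[3] = 8+14 = 22 → [7, 13, 14, 22, 8, 4, 9]
j=4: lst[4] = 8+22 = 30 → [7, 13, 14, 22, 30, 4, 9]
j=5: lst[5] = 4+30 = 34 → [7, 13, 14, 22, 30, 34, 9]
j=6: lst[6] = 9+34 = 43 → [7, 13, 14, 22, 30, 34, 43]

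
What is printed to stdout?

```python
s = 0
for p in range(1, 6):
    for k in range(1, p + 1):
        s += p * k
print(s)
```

140

p=1,k=1: s = 0+1 = 1
p=2,k=1: s = 1+2 = 3
p=2,k=2: s = 3+4 = 7
p=3,k=1: s = 7+3 = 10
p=3,k=2: s = 10+6 = 16
p=3,k=3: s = 16+9 = 25
p=4,k=1: s = 25+4 = 29
p=4,k=2: s = 29+8 = 37
p=4,k=3: s = 37+12 = 49
p=4,k=4: s = 49+16 = 65
p=5,k=1: s = 65+5 = 70
p=5,k=2: s = 70+10 = 80
p=5,k=3: s = 80+15 = 95
p=5,k=4: s = 95+20 = 115
p=5,k=5: s = 115+25 = 140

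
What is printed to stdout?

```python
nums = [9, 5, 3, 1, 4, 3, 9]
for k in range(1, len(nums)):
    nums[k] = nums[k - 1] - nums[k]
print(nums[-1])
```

k=1: nums[1] = 9-5 = 4 → [9, 4, 3, 1, 4, 3, 9]
k=2: nums[2] = 4-3 = 1 → [9, 4, 1, 1, 4, 3, 9]
k=3: nums[3] = 1-1 = 0 → [9, 4, 1, 0, 4, 3, 9]
k=4: nums[4] = 0-4 = -4 → [9, 4, 1, 0, -4, 3, 9]
k=5: nums[5] = (-4)-3 = -7 → [9, 4, 1, 0, -4, -7, 9]
k=6: nums[6] = (-7)-9 = -16 → [9, 4, 1, 0, -4, -7, -16]

-16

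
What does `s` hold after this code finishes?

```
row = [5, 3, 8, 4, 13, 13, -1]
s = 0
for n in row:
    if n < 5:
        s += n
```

n=5: not <5
n=3: <5, s = 0+3 = 3
n=8: not <5
n=4: <5, s = 3+4 = 7
n=13: not <5
n=13: not <5
n=-1: <5, s = 7+(-1) = 6

6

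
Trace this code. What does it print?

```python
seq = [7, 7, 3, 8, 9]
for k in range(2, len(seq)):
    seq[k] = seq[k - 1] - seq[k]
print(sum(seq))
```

k=2: seq[2] = 7-3 = 4 → [7, 7, 4, 8, 9]
k=3: seq[3] = 4-8 = -4 → [7, 7, 4, -4, 9]
k=4: seq[4] = (-4)-9 = -13 → [7, 7, 4, -4, -13]
sum = 1

1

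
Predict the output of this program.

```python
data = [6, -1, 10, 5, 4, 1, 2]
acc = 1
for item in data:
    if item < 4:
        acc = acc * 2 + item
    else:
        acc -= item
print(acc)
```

item=6: not <4, acc = 1-6 = -5
item=-1: <4, acc = (-5)*2+(-1) = -11
item=10: not <4, acc = (-11)-10 = -21
item=5: not <4, acc = (-21)-5 = -26
item=4: not <4, acc = (-26)-4 = -30
item=1: <4, acc = (-30)*2+1 = -59
item=2: <4, acc = (-59)*2+2 = -116

-116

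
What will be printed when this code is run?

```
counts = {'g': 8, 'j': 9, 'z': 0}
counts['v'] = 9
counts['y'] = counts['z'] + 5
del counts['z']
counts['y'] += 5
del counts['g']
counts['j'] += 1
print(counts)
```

{'j': 10, 'v': 9, 'y': 10}

counts['v'] = 9 → {'g': 8, 'j': 9, 'z': 0, 'v': 9}
counts['y'] = counts['z']+5 = 5 → {'g': 8, 'j': 9, 'z': 0, 'v': 9, 'y': 5}
del 'z' → {'g': 8, 'j': 9, 'v': 9, 'y': 5}
counts['y'] = 5+5 = 10 → {'g': 8, 'j': 9, 'v': 9, 'y': 10}
del 'g' → {'j': 9, 'v': 9, 'y': 10}
counts['j'] = 9+1 = 10 → {'j': 10, 'v': 9, 'y': 10}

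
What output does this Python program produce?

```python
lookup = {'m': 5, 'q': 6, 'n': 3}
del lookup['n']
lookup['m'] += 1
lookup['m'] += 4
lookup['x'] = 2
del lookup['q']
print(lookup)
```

{'m': 10, 'x': 2}

del 'n' → {'m': 5, 'q': 6}
lookup['m'] = 5+1 = 6 → {'m': 6, 'q': 6}
lookup['m'] = 6+4 = 10 → {'m': 10, 'q': 6}
lookup['x'] = 2 → {'m': 10, 'q': 6, 'x': 2}
del 'q' → {'m': 10, 'x': 2}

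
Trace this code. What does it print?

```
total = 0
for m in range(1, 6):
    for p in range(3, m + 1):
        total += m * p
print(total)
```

m=3,p=3: total = 0+9 = 9
m=4,p=3: total = 9+12 = 21
m=4,p=4: total = 21+16 = 37
m=5,p=3: total = 37+15 = 52
m=5,p=4: total = 52+20 = 72
m=5,p=5: total = 72+25 = 97

97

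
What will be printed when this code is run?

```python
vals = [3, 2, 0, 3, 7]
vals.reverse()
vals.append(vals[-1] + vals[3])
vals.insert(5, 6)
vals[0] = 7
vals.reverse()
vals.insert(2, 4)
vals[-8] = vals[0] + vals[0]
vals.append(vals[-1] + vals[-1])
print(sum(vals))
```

49

reverse → [7, 3, 0, 2, 3]
append vals[-1]+vals[3] = 3+2 = 5 → [7, 3, 0, 2, 3, 5]
insert 6 at 5 → [7, 3, 0, 2, 3, 6, 5]
vals[0] = 7 → [7, 3, 0, 2, 3, 6, 5]
reverse → [5, 6, 3, 2, 0, 3, 7]
insert 4 at 2 → [5, 6, 4, 3, 2, 0, 3, 7]
vals[-8] = vals[0]+vals[0] = 5+5 = 10 → [10, 6, 4, 3, 2, 0, 3, 7]
append vals[-1]+vals[-1] = 7+7 = 14 → [10, 6, 4, 3, 2, 0, 3, 7, 14]
sum = 49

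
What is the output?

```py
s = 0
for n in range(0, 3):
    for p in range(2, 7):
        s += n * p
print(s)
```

n=0,p=2: s = 0+0 = 0
n=0,p=3: s = 0+0 = 0
n=0,p=4: s = 0+0 = 0
n=0,p=5: s = 0+0 = 0
n=0,p=6: s = 0+0 = 0
n=1,p=2: s = 0+2 = 2
n=1,p=3: s = 2+3 = 5
n=1,p=4: s = 5+4 = 9
n=1,p=5: s = 9+5 = 14
n=1,p=6: s = 14+6 = 20
n=2,p=2: s = 20+4 = 24
n=2,p=3: s = 24+6 = 30
n=2,p=4: s = 30+8 = 38
n=2,p=5: s = 38+10 = 48
n=2,p=6: s = 48+12 = 60

60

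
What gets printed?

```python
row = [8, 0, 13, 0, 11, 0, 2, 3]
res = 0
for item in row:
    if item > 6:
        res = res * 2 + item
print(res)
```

69

item=8: >6, res = 0*2+8 = 8
item=0: not >6
item=13: >6, res = 8*2+13 = 29
item=0: not >6
item=11: >6, res = 29*2+11 = 69
item=0: not >6
item=2: not >6
item=3: not >6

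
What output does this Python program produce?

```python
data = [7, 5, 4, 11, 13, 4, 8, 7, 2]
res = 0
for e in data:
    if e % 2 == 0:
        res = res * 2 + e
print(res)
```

66

e=7: not even
e=5: not even
e=4: even, res = 0*2+4 = 4
e=11: not even
e=13: not even
e=4: even, res = 4*2+4 = 12
e=8: even, res = 12*2+8 = 32
e=7: not even
e=2: even, res = 32*2+2 = 66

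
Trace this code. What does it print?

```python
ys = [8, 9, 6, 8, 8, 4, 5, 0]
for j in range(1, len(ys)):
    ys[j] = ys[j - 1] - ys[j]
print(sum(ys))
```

j=1: ys[1] = 8-9 = -1 → [8, -1, 6, 8, 8, 4, 5, 0]
j=2: ys[2] = (-1)-6 = -7 → [8, -1, -7, 8, 8, 4, 5, 0]
j=3: ys[3] = (-7)-8 = -15 → [8, -1, -7, -15, 8, 4, 5, 0]
j=4: ys[4] = (-15)-8 = -23 → [8, -1, -7, -15, -23, 4, 5, 0]
j=5: ys[5] = (-23)-4 = -27 → [8, -1, -7, -15, -23, -27, 5, 0]
j=6: ys[6] = (-27)-5 = -32 → [8, -1, -7, -15, -23, -27, -32, 0]
j=7: ys[7] = (-32)-0 = -32 → [8, -1, -7, -15, -23, -27, -32, -32]
sum = -129

-129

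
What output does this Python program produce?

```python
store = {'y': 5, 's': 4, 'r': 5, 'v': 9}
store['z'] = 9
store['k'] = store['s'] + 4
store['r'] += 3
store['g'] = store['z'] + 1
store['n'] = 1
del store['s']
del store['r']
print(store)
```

store['z'] = 9 → {'y': 5, 's': 4, 'r': 5, 'v': 9, 'z': 9}
store['k'] = store['s']+4 = 8 → {'y': 5, 's': 4, 'r': 5, 'v': 9, 'z': 9, 'k': 8}
store['r'] = 5+3 = 8 → {'y': 5, 's': 4, 'r': 8, 'v': 9, 'z': 9, 'k': 8}
store['g'] = store['z']+1 = 10 → {'y': 5, 's': 4, 'r': 8, 'v': 9, 'z': 9, 'k': 8, 'g': 10}
store['n'] = 1 → {'y': 5, 's': 4, 'r': 8, 'v': 9, 'z': 9, 'k': 8, 'g': 10, 'n': 1}
del 's' → {'y': 5, 'r': 8, 'v': 9, 'z': 9, 'k': 8, 'g': 10, 'n': 1}
del 'r' → {'y': 5, 'v': 9, 'z': 9, 'k': 8, 'g': 10, 'n': 1}

{'y': 5, 'v': 9, 'z': 9, 'k': 8, 'g': 10, 'n': 1}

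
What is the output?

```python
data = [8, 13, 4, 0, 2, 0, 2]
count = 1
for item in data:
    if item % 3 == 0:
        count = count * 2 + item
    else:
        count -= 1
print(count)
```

item=8: not %3==0, count = 1-1 = 0
item=13: not %3==0, count = 0-1 = -1
item=4: not %3==0, count = (-1)-1 = -2
item=0: %3==0, count = (-2)*2+0 = -4
item=2: not %3==0, count = (-4)-1 = -5
item=0: %3==0, count = (-5)*2+0 = -10
item=2: not %3==0, count = (-10)-1 = -11

-11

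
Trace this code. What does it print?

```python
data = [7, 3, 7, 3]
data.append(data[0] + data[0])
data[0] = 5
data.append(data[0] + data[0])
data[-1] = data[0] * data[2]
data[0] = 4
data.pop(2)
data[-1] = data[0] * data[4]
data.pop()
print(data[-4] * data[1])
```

12

append data[0]+data[0] = 7+7 = 14 → [7, 3, 7, 3, 14]
data[0] = 5 → [5, 3, 7, 3, 14]
append data[0]+data[0] = 5+5 = 10 → [5, 3, 7, 3, 14, 10]
data[-1] = data[0]*data[2] = 5*7 = 35 → [5, 3, 7, 3, 14, 35]
data[0] = 4 → [4, 3, 7, 3, 14, 35]
pop(2) removes 7 → [4, 3, 3, 14, 35]
data[-1] = data[0]*data[4] = 4*35 = 140 → [4, 3, 3, 14, 140]
pop() removes 140 → [4, 3, 3, 14]
data[-4]*data[1] = 4*3 = 12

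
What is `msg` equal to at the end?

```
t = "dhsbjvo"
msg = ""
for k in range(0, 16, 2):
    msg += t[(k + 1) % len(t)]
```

'hbvdsjoh'

k=0: add t[1]='h' → 'h'
k=2: add t[3]='b' → 'hb'
k=4: add t[5]='v' → 'hbv'
k=6: add t[0]='d' → 'hbvd'
k=8: add t[2]='s' → 'hbvds'
k=10: add t[4]='j' → 'hbvdsj'
k=12: add t[6]='o' → 'hbvdsjo'
k=14: add t[1]='h' → 'hbvdsjoh'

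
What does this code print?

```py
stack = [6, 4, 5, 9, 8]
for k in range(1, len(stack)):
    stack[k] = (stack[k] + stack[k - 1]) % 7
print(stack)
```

k=1: stack[1] = (4+6)%7 = 3 → [6, 3, 5, 9, 8]
k=2: stack[2] = (5+3)%7 = 1 → [6, 3, 1, 9, 8]
k=3: stack[3] = (9+1)%7 = 3 → [6, 3, 1, 3, 8]
k=4: stack[4] = (8+3)%7 = 4 → [6, 3, 1, 3, 4]

[6, 3, 1, 3, 4]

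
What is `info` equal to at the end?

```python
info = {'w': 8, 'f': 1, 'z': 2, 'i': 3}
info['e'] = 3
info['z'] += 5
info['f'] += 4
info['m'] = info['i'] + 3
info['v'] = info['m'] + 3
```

{'w': 8, 'f': 5, 'z': 7, 'i': 3, 'e': 3, 'm': 6, 'v': 9}

info['e'] = 3 → {'w': 8, 'f': 1, 'z': 2, 'i': 3, 'e': 3}
info['z'] = 2+5 = 7 → {'w': 8, 'f': 1, 'z': 7, 'i': 3, 'e': 3}
info['f'] = 1+4 = 5 → {'w': 8, 'f': 5, 'z': 7, 'i': 3, 'e': 3}
info['m'] = info['i']+3 = 6 → {'w': 8, 'f': 5, 'z': 7, 'i': 3, 'e': 3, 'm': 6}
info['v'] = info['m']+3 = 9 → {'w': 8, 'f': 5, 'z': 7, 'i': 3, 'e': 3, 'm': 6, 'v': 9}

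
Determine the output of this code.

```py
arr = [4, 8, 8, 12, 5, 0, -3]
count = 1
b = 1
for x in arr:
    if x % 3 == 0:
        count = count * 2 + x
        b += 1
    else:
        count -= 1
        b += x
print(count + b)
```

54

x=4: not %3==0, count = 1-1 = 0; b=5
x=8: not %3==0, count = 0-1 = -1; b=13
x=8: not %3==0, count = (-1)-1 = -2; b=21
x=12: %3==0, count = (-2)*2+12 = 8; b=22
x=5: not %3==0, count = 8-1 = 7; b=27
x=0: %3==0, count = 7*2+0 = 14; b=28
x=-3: %3==0, count = 14*2+(-3) = 25; b=29
count+b = 25+29 = 54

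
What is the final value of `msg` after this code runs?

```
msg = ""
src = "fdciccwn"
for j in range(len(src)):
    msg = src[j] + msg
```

j=0: prepend 'f' → 'f'
j=1: prepend 'd' → 'df'
j=2: prepend 'c' → 'cdf'
j=3: prepend 'i' → 'icdf'
j=4: prepend 'c' → 'cicdf'
j=5: prepend 'c' → 'ccicdf'
j=6: prepend 'w' → 'wccicdf'
j=7: prepend 'n' → 'nwccicdf'

'nwccicdf'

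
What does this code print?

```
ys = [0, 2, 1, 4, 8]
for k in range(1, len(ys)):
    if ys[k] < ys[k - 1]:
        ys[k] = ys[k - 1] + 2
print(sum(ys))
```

18

k=1: 2>=0, unchanged → [0, 2, 1, 4, 8]
k=2: 1<2, ys[2] = 2+2 = 4 → [0, 2, 4, 4, 8]
k=3: 4>=4, unchanged → [0, 2, 4, 4, 8]
k=4: 8>=4, unchanged → [0, 2, 4, 4, 8]
sum = 18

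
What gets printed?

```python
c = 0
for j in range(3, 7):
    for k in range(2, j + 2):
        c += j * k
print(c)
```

j=3,k=2: c = 0+6 = 6
j=3,k=3: c = 6+9 = 15
j=3,k=4: c = 15+12 = 27
j=4,k=2: c = 27+8 = 35
j=4,k=3: c = 35+12 = 47
j=4,k=4: c = 47+16 = 63
j=4,k=5: c = 63+20 = 83
j=5,k=2: c = 83+10 = 93
j=5,k=3: c = 93+15 = 108
j=5,k=4: c = 108+20 = 128
j=5,k=5: c = 128+25 = 153
j=5,k=6: c = 153+30 = 183
j=6,k=2: c = 183+12 = 195
j=6,k=3: c = 195+18 = 213
j=6,k=4: c = 213+24 = 237
j=6,k=5: c = 237+30 = 267
j=6,k=6: c = 267+36 = 303
j=6,k=7: c = 303+42 = 345

345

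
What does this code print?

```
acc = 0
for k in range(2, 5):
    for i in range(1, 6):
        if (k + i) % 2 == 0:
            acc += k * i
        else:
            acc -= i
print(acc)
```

39

k=2,i=1: odd sum, acc = 0-1 = -1
k=2,i=2: even sum, acc = (-1)+4 = 3
k=2,i=3: odd sum, acc = 3-3 = 0
k=2,i=4: even sum, acc = 0+8 = 8
k=2,i=5: odd sum, acc = 8-5 = 3
k=3,i=1: even sum, acc = 3+3 = 6
k=3,i=2: odd sum, acc = 6-2 = 4
k=3,i=3: even sum, acc = 4+9 = 13
k=3,i=4: odd sum, acc = 13-4 = 9
k=3,i=5: even sum, acc = 9+15 = 24
k=4,i=1: odd sum, acc = 24-1 = 23
k=4,i=2: even sum, acc = 23+8 = 31
k=4,i=3: odd sum, acc = 31-3 = 28
k=4,i=4: even sum, acc = 28+16 = 44
k=4,i=5: odd sum, acc = 44-5 = 39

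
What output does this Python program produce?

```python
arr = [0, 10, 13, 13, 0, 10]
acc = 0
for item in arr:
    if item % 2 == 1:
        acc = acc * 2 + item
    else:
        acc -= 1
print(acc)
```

29

item=0: not odd, acc = 0-1 = -1
item=10: not odd, acc = (-1)-1 = -2
item=13: odd, acc = (-2)*2+13 = 9
item=13: odd, acc = 9*2+13 = 31
item=0: not odd, acc = 31-1 = 30
item=10: not odd, acc = 30-1 = 29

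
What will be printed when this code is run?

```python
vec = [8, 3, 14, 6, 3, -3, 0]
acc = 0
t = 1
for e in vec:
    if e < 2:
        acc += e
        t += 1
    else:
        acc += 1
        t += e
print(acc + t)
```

e=8: not <2, acc = 0+1 = 1; t=9
e=3: not <2, acc = 1+1 = 2; t=12
e=14: not <2, acc = 2+1 = 3; t=26
e=6: not <2, acc = 3+1 = 4; t=32
e=3: not <2, acc = 4+1 = 5; t=35
e=-3: <2, acc = 5+(-3) = 2; t=36
e=0: <2, acc = 2+0 = 2; t=37
acc+t = 2+37 = 39

39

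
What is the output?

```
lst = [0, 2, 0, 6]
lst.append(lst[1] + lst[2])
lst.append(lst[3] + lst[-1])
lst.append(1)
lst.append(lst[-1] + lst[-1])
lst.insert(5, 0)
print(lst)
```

append lst[1]+lst[2] = 2+0 = 2 → [0, 2, 0, 6, 2]
append lst[3]+lst[-1] = 6+2 = 8 → [0, 2, 0, 6, 2, 8]
append 1 → [0, 2, 0, 6, 2, 8, 1]
append lst[-1]+lst[-1] = 1+1 = 2 → [0, 2, 0, 6, 2, 8, 1, 2]
insert 0 at 5 → [0, 2, 0, 6, 2, 0, 8, 1, 2]

[0, 2, 0, 6, 2, 0, 8, 1, 2]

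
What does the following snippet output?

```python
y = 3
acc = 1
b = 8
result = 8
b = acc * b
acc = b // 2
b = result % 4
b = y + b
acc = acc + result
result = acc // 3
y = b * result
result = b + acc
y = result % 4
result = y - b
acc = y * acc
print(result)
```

0

b = 1*8 = 8
acc = 8//2 = 4
b = 8%4 = 0
b = 3+0 = 3
acc = 4+8 = 12
result = 12//3 = 4
y = 3*4 = 12
result = 3+12 = 15
y = 15%4 = 3
result = 3-3 = 0
acc = 3*12 = 36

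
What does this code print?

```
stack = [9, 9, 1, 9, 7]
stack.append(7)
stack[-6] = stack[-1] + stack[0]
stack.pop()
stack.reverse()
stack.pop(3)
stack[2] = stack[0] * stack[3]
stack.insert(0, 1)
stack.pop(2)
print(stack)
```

[1, 7, 112, 16]

append 7 → [9, 9, 1, 9, 7, 7]
stack[-6] = stack[-1]+stack[0] = 7+9 = 16 → [16, 9, 1, 9, 7, 7]
pop() removes 7 → [16, 9, 1, 9, 7]
reverse → [7, 9, 1, 9, 16]
pop(3) removes 9 → [7, 9, 1, 16]
stack[2] = stack[0]*stack[3] = 7*16 = 112 → [7, 9, 112, 16]
insert 1 at 0 → [1, 7, 9, 112, 16]
pop(2) removes 9 → [1, 7, 112, 16]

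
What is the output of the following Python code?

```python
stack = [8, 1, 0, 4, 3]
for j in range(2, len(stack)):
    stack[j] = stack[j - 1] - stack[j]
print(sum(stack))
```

1

j=2: stack[2] = 1-0 = 1 → [8, 1, 1, 4, 3]
j=3: stack[3] = 1-4 = -3 → [8, 1, 1, -3, 3]
j=4: stack[4] = (-3)-3 = -6 → [8, 1, 1, -3, -6]
sum = 1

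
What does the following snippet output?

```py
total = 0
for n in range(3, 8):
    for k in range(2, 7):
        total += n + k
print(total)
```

225

n=3,k=2: total = 0+5 = 5
n=3,k=3: total = 5+6 = 11
n=3,k=4: total = 11+7 = 18
n=3,k=5: total = 18+8 = 26
n=3,k=6: total = 26+9 = 35
n=4,k=2: total = 35+6 = 41
n=4,k=3: total = 41+7 = 48
n=4,k=4: total = 48+8 = 56
n=4,k=5: total = 56+9 = 65
n=4,k=6: total = 65+10 = 75
n=5,k=2: total = 75+7 = 82
n=5,k=3: total = 82+8 = 90
n=5,k=4: total = 90+9 = 99
n=5,k=5: total = 99+10 = 109
n=5,k=6: total = 109+11 = 120
n=6,k=2: total = 120+8 = 128
n=6,k=3: total = 128+9 = 137
n=6,k=4: total = 137+10 = 147
n=6,k=5: total = 147+11 = 158
n=6,k=6: total = 158+12 = 170
n=7,k=2: total = 170+9 = 179
n=7,k=3: total = 179+10 = 189
n=7,k=4: total = 189+11 = 200
n=7,k=5: total = 200+12 = 212
n=7,k=6: total = 212+13 = 225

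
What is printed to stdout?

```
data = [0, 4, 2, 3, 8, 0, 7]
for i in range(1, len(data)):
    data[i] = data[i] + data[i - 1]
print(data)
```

[0, 4, 6, 9, 17, 17, 24]

i=1: data[1] = 4+0 = 4 → [0, 4, 2, 3, 8, 0, 7]
i=2: data[2] = 2+4 = 6 → [0, 4, 6, 3, 8, 0, 7]
i=3: data[3] = 3+6 = 9 → [0, 4, 6, 9, 8, 0, 7]
i=4: data[4] = 8+9 = 17 → [0, 4, 6, 9, 17, 0, 7]
i=5: data[5] = 0+17 = 17 → [0, 4, 6, 9, 17, 17, 7]
i=6: data[6] = 7+17 = 24 → [0, 4, 6, 9, 17, 17, 24]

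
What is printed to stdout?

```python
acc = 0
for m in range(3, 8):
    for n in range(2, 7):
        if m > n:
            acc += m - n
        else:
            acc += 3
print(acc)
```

65

m=3,n=2: 3>2, acc = 0+1 = 1
m=3,n=3: not 3>3, acc = 1+3 = 4
m=3,n=4: not 3>4, acc = 4+3 = 7
m=3,n=5: not 3>5, acc = 7+3 = 10
m=3,n=6: not 3>6, acc = 10+3 = 13
m=4,n=2: 4>2, acc = 13+2 = 15
m=4,n=3: 4>3, acc = 15+1 = 16
m=4,n=4: not 4>4, acc = 16+3 = 19
m=4,n=5: not 4>5, acc = 19+3 = 22
m=4,n=6: not 4>6, acc = 22+3 = 25
m=5,n=2: 5>2, acc = 25+3 = 28
m=5,n=3: 5>3, acc = 28+2 = 30
m=5,n=4: 5>4, acc = 30+1 = 31
m=5,n=5: not 5>5, acc = 31+3 = 34
m=5,n=6: not 5>6, acc = 34+3 = 37
m=6,n=2: 6>2, acc = 37+4 = 41
m=6,n=3: 6>3, acc = 41+3 = 44
m=6,n=4: 6>4, acc = 44+2 = 46
m=6,n=5: 6>5, acc = 46+1 = 47
m=6,n=6: not 6>6, acc = 47+3 = 50
m=7,n=2: 7>2, acc = 50+5 = 55
m=7,n=3: 7>3, acc = 55+4 = 59
m=7,n=4: 7>4, acc = 59+3 = 62
m=7,n=5: 7>5, acc = 62+2 = 64
m=7,n=6: 7>6, acc = 64+1 = 65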